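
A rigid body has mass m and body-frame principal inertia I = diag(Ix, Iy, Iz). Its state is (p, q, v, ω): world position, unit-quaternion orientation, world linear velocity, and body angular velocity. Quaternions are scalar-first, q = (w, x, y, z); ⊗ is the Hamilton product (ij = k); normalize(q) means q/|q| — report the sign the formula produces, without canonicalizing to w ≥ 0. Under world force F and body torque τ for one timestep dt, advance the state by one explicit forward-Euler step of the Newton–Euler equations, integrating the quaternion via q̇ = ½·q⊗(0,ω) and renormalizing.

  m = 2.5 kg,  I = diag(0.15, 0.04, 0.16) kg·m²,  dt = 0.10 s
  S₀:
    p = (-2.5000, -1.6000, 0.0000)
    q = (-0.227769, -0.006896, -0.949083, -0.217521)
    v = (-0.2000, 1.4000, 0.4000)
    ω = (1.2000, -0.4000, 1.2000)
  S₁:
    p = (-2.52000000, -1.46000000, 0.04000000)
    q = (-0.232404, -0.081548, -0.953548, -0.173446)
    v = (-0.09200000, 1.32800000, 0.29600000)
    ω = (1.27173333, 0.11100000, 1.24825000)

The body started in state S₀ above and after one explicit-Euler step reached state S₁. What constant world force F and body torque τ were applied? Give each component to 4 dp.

F = (2.7000, -1.8000, -2.6000)
τ = (0.0500, 0.1900, 0.1300)

Δv = v₁−v₀ = (0.10800000, -0.07200000, -0.10400000)
F = m·Δv/dt = (2.7000, -1.8000, -2.6000)
rate change Δω = (0.07173333, 0.51100000, 0.04825000)
ω₀×(Iω₀) = (-0.0576, -0.0144, 0.0528)
τ = I·(Δω/dt) + ω₀×(Iω₀) = (0.0500, 0.1900, 0.1300)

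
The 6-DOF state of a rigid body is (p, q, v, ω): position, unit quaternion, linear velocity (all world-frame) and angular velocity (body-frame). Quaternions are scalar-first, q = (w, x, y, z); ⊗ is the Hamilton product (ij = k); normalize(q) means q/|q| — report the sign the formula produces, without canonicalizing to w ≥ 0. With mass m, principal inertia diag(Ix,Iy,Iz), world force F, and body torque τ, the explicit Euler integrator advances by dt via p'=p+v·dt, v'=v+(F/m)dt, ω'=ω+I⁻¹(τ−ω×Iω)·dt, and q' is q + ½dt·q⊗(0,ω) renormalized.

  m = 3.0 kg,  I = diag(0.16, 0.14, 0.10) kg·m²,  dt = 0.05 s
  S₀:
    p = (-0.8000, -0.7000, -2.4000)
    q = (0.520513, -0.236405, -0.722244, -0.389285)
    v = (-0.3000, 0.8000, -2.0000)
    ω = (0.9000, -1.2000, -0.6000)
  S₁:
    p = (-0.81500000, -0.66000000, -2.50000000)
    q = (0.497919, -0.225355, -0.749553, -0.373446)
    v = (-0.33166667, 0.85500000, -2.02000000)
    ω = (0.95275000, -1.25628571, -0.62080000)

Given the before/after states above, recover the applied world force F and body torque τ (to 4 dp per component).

rate change Δω = (0.05275000, -0.05628571, -0.02080000)
applied torque τ = (0.1400, -0.1900, -0.0200)
velocity change Δv = (-0.03166667, 0.05500000, -0.02000000)
applied force F = (-1.9000, 3.3000, -1.2000)

F = (-1.9000, 3.3000, -1.2000)
τ = (0.1400, -0.1900, -0.0200)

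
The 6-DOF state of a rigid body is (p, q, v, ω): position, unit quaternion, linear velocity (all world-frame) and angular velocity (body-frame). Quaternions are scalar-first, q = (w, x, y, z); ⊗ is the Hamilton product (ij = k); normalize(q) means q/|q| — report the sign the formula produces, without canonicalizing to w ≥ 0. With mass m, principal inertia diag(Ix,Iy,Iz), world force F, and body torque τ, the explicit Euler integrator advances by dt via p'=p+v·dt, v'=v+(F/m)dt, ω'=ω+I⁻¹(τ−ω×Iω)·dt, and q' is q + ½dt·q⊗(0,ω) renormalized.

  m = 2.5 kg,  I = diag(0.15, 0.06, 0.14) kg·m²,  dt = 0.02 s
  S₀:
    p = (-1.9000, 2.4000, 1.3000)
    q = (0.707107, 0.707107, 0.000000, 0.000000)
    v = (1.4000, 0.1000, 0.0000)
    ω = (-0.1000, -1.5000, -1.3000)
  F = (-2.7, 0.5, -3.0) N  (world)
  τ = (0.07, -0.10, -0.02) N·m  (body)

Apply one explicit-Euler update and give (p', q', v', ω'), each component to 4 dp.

p' = (-1.8720, 2.4020, 1.3000)
q' = (0.7077, 0.7063, -0.0014, -0.0198)
v' = (1.3784, 0.1040, -0.0240)
ω' = (-0.1115, -1.5338, -1.3009)

linear accel F/m = (-1.0800, 0.2000, -1.2000)
p + v·dt = (-1.8720, 2.4020, 1.3000)
new velocity v' = (1.3784, 0.1040, -0.0240)
ω×(Iω) gyroscopic = (0.1560, 0.0013, -0.0135)
angular accel α = (-0.5733, -1.6883, -0.0464)
new body rate ω' = (-0.1115, -1.5338, -1.3009)
2q̇ = q⊗(0,ω) = (0.0707107, -0.0707107, -0.1414214, -1.9798996)
updated quaternion q' = (0.7077, 0.7063, -0.0014, -0.0198)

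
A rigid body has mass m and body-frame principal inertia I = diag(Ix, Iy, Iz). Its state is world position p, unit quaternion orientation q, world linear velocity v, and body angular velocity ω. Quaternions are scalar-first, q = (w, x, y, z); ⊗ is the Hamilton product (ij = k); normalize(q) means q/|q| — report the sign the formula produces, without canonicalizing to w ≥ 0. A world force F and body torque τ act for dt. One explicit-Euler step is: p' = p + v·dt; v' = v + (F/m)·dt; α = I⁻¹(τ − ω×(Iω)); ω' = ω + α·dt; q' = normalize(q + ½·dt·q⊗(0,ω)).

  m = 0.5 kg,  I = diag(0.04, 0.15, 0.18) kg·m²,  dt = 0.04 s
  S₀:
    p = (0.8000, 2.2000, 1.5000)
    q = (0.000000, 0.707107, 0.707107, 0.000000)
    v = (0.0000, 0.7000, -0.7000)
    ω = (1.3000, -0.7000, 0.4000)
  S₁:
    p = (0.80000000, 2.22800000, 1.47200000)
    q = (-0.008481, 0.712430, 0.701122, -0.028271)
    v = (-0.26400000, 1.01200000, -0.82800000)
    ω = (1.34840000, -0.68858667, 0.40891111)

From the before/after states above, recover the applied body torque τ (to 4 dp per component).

τ = (0.0400, -0.0300, -0.0600)

ω₁ − ω₀ = (0.04840000, 0.01141333, 0.00891111)
ω₀×(Iω₀) = (-0.0084, -0.0728, -0.1001)
τ = I·(Δω/dt) + ω₀×(Iω₀) = (0.0400, -0.0300, -0.0600)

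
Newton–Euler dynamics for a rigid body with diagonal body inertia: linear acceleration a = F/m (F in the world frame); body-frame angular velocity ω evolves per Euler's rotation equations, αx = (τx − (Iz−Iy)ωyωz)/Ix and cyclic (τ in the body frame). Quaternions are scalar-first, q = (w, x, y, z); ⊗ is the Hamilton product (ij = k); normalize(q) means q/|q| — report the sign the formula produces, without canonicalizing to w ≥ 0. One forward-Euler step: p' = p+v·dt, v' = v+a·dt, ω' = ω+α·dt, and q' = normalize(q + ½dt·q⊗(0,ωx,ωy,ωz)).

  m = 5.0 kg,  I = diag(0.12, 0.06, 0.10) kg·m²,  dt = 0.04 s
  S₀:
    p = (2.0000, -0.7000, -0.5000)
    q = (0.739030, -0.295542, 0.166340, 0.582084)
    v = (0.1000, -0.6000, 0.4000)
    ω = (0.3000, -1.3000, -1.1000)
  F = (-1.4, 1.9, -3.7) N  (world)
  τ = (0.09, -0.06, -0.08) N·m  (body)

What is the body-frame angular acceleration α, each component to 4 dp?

ω×(Iω) gyroscopic = (0.0572, -0.0066, 0.0234)
(τ − ω×Iω)/I = (0.2733, -0.8900, -1.0340)

α = (0.2733, -0.8900, -1.0340)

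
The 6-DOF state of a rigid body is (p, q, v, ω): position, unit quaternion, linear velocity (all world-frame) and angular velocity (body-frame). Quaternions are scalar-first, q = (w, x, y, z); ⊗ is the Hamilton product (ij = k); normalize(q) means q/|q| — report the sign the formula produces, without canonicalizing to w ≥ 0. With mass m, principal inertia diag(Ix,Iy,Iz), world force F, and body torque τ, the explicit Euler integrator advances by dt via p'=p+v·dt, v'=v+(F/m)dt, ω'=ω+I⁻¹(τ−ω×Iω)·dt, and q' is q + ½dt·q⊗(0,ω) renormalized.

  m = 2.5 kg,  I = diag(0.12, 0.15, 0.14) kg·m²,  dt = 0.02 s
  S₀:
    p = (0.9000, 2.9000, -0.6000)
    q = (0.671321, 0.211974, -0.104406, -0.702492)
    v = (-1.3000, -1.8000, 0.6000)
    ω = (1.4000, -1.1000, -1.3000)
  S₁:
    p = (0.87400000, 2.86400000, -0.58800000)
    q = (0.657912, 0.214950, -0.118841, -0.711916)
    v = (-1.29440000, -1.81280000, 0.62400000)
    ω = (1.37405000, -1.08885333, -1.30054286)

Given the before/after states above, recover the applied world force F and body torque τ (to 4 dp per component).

Δω = ω₁−ω₀ = (-0.02595000, 0.01114667, -0.00054286)
precession coupling = (-0.0143, 0.0364, -0.0462)
τ = I·(Δω/dt) + ω₀×(Iω₀) = (-0.1700, 0.1200, -0.0500)
velocity change Δv = (0.00560000, -0.01280000, 0.02400000)
applied force F = (0.7000, -1.6000, 3.0000)

F = (0.7000, -1.6000, 3.0000)
τ = (-0.1700, 0.1200, -0.0500)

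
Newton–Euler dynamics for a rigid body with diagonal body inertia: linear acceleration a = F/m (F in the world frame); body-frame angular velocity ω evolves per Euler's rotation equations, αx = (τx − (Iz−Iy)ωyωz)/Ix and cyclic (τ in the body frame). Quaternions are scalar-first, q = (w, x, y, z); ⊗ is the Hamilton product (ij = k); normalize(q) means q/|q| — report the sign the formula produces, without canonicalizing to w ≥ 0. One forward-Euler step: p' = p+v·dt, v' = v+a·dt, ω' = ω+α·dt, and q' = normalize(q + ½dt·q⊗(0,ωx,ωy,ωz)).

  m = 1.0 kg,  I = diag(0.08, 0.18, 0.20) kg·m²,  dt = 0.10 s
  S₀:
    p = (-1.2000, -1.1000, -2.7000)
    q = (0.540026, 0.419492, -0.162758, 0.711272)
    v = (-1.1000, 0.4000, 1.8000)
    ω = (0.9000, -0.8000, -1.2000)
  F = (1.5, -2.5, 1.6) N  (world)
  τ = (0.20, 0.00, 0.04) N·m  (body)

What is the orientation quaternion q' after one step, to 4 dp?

q⊗(0,ω) = (0.3457772, 1.2503506, 0.7115144, -0.8371426)
q + ½dt·q⊗(0,ω), renormalized = (0.5553, 0.4803, -0.1267, 0.6670)

q' = (0.5553, 0.4803, -0.1267, 0.6670)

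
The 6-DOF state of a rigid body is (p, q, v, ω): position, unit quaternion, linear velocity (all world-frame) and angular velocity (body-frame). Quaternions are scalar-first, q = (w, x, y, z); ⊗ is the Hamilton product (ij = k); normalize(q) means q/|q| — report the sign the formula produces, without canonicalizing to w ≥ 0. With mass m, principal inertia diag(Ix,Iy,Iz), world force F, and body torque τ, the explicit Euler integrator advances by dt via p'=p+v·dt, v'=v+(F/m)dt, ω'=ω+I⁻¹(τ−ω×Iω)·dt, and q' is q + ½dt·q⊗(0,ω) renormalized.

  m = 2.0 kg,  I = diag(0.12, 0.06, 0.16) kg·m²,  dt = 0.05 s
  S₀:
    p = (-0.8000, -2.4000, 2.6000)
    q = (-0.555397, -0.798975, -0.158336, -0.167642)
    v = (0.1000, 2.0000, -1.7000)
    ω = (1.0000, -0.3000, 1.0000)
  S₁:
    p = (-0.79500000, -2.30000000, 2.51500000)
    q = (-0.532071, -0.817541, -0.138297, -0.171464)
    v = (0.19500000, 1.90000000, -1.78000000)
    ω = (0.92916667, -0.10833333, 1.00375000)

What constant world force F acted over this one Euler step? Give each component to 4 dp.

F = (3.8000, -4.0000, -3.2000)

velocity change Δv = (0.09500000, -0.10000000, -0.08000000)
F = m·Δv/dt = (3.8000, -4.0000, -3.2000)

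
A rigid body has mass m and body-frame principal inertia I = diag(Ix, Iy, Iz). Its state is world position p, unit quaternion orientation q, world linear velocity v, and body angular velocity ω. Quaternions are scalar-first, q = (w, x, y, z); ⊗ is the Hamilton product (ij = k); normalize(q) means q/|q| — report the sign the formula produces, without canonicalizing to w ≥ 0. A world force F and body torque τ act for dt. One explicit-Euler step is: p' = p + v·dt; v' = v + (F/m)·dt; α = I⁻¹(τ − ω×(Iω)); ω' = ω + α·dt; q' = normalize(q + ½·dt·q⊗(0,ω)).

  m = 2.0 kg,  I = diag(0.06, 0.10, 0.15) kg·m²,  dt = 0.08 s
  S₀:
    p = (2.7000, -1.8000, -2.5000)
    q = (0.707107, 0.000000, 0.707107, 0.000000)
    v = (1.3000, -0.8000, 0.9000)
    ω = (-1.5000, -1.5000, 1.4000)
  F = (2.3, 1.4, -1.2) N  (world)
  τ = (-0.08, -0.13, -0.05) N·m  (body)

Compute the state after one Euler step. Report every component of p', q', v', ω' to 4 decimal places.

ω×(Iω) gyroscopic = (-0.1050, 0.1890, 0.0900)
(τ − ω×Iω)/I = (0.4167, -3.1900, -0.9333)
new body rate ω' = (-1.4667, -1.7552, 1.3253)
Hamilton product q⊗(0,ω) = (1.0606605, -0.0707107, -1.0606605, 2.0506103)
updated quaternion q' = (0.7457, -0.0028, 0.6613, 0.0816)
a = F/m = (1.1500, 0.7000, -0.6000)
p' = p + v·dt = (2.8040, -1.8640, -2.4280)
new velocity v' = (1.3920, -0.7440, 0.8520)

p' = (2.8040, -1.8640, -2.4280)
q' = (0.7457, -0.0028, 0.6613, 0.0816)
v' = (1.3920, -0.7440, 0.8520)
ω' = (-1.4667, -1.7552, 1.3253)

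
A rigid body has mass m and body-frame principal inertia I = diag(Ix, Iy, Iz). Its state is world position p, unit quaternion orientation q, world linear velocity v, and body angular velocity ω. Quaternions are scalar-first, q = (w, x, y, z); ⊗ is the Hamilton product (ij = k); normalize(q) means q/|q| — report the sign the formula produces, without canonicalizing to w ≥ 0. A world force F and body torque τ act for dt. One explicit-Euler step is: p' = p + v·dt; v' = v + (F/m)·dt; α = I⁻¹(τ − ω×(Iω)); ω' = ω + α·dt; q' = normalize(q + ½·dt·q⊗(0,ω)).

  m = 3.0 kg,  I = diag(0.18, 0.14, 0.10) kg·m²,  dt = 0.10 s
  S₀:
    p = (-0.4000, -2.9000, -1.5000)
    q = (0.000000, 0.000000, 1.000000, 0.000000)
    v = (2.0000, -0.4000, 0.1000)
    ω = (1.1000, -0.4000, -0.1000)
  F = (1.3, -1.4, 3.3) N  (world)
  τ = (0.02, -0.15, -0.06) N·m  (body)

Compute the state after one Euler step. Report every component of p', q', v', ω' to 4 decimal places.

a = (0.4333, -0.4667, 1.1000)
p' = p + v·dt = (-0.2000, -2.9400, -1.4900)
v + (F/m)dt = (2.0433, -0.4467, 0.2100)
ω×(Iω) gyroscopic = (-0.0016, -0.0088, 0.0176)
α = I⁻¹(τ − ω×Iω) = (0.1200, -1.0086, -0.7760)
ω' = ω + α·dt = (1.1120, -0.5009, -0.1776)
q⊗(0,ω) = (0.4000000, -0.1000000, 0.0000000, -1.1000000)
q' = normalize(q + ½dt·q⊗(0,ω)) = (0.0200, -0.0050, 0.9983, -0.0549)

p' = (-0.2000, -2.9400, -1.4900)
q' = (0.0200, -0.0050, 0.9983, -0.0549)
v' = (2.0433, -0.4467, 0.2100)
ω' = (1.1120, -0.5009, -0.1776)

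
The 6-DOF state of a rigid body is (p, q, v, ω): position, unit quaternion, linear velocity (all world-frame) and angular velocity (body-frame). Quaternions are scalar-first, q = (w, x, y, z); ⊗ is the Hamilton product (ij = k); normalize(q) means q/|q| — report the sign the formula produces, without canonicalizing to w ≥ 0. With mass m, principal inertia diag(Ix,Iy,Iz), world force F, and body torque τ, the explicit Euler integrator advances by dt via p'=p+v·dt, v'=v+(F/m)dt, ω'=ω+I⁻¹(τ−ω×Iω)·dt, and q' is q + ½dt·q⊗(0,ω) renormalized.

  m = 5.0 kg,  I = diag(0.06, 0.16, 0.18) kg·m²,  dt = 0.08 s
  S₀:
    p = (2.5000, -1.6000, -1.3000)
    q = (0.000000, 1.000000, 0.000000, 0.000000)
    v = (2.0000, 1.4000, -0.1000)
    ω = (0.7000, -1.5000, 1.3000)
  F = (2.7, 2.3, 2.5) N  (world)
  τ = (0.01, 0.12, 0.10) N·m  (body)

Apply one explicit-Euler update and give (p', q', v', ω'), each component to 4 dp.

p + v·dt = (2.6600, -1.4880, -1.3080)
v' = v + a·dt = (2.0432, 1.4368, -0.0600)
α = I⁻¹(τ − ω×Iω) = (0.8167, 1.4325, 1.1389)
new body rate ω' = (0.7653, -1.3854, 1.3911)
Hamilton product q⊗(0,ω) = (-0.7000000, 0.0000000, -1.3000000, -1.5000000)
q' = normalize(q + ½dt·q⊗(0,ω)) = (-0.0279, 0.9965, -0.0518, -0.0598)

p' = (2.6600, -1.4880, -1.3080)
q' = (-0.0279, 0.9965, -0.0518, -0.0598)
v' = (2.0432, 1.4368, -0.0600)
ω' = (0.7653, -1.3854, 1.3911)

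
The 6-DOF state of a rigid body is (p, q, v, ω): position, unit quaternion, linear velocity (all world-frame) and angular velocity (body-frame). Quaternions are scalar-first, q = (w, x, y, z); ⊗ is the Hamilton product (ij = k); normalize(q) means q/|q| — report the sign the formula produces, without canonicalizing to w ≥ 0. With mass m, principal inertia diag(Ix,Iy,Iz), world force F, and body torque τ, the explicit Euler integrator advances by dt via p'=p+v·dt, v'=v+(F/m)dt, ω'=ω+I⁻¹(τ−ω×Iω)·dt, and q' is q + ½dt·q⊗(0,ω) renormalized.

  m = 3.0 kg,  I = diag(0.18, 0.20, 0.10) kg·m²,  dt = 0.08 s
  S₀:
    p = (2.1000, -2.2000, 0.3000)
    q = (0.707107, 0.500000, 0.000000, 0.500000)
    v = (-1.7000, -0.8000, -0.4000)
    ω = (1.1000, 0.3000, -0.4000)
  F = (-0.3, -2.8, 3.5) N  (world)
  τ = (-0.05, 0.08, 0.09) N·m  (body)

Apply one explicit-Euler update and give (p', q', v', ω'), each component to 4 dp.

p' = (1.9640, -2.2640, 0.2680)
q' = (0.6923, 0.5245, 0.0384, 0.4941)
v' = (-1.7080, -0.8747, -0.3067)
ω' = (1.0724, 0.3461, -0.3333)

(τ − ω×Iω)/I = (-0.3444, 0.5760, 0.8340)
ω + α·dt = (1.0724, 0.3461, -0.3333)
Hamilton product q⊗(0,ω) = (-0.3500000, 0.6278177, 0.9621321, -0.1328428)
updated quaternion q' = (0.6923, 0.5245, 0.0384, 0.4941)
a = F/m = (-0.1000, -0.9333, 1.1667)
p' = p + v·dt = (1.9640, -2.2640, 0.2680)
new velocity v' = (-1.7080, -0.8747, -0.3067)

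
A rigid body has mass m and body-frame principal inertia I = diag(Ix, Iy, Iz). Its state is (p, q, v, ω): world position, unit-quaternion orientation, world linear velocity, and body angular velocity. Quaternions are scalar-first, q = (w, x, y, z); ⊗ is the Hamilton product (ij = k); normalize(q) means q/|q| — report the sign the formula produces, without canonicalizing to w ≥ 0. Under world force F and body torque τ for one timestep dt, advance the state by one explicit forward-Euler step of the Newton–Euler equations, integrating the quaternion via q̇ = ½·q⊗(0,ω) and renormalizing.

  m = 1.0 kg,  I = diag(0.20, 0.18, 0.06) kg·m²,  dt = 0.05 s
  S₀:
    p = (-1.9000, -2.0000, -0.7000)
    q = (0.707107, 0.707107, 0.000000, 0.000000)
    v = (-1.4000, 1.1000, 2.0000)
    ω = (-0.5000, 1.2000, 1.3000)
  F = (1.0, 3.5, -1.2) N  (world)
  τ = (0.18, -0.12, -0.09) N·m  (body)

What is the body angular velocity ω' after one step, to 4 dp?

gyro term ω×Iω = (-0.1872, -0.0910, 0.0120)
(τ − ω×Iω)/I = (1.8360, -0.1611, -1.7000)
ω + α·dt = (-0.4082, 1.1919, 1.2150)

ω' = (-0.4082, 1.1919, 1.2150)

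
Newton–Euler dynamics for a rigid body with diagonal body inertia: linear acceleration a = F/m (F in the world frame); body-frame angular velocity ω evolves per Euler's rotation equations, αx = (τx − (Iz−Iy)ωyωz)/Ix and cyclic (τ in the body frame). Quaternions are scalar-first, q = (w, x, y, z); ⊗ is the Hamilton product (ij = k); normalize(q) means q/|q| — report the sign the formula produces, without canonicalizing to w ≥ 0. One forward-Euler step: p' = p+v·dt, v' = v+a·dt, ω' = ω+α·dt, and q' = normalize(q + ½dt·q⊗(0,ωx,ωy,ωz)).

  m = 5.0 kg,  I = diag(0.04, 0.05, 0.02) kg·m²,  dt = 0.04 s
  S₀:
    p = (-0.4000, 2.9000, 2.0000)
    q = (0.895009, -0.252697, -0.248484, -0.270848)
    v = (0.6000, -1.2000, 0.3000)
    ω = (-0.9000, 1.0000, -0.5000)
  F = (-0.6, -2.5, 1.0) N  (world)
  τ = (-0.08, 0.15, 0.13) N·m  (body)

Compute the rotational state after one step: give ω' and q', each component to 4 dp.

ω' = (-0.9950, 1.1128, -0.2220)
q' = (0.8924, -0.2608, -0.2281, -0.2892)

α = I⁻¹(τ − ω×Iω) = (-2.3750, 2.8200, 6.9500)
ω' = ω + α·dt = (-0.9950, 1.1128, -0.2220)
q⊗(0,ω) = (-0.1143673, -0.4104181, 1.0124237, -0.9238371)
updated quaternion q' = (0.8924, -0.2608, -0.2281, -0.2892)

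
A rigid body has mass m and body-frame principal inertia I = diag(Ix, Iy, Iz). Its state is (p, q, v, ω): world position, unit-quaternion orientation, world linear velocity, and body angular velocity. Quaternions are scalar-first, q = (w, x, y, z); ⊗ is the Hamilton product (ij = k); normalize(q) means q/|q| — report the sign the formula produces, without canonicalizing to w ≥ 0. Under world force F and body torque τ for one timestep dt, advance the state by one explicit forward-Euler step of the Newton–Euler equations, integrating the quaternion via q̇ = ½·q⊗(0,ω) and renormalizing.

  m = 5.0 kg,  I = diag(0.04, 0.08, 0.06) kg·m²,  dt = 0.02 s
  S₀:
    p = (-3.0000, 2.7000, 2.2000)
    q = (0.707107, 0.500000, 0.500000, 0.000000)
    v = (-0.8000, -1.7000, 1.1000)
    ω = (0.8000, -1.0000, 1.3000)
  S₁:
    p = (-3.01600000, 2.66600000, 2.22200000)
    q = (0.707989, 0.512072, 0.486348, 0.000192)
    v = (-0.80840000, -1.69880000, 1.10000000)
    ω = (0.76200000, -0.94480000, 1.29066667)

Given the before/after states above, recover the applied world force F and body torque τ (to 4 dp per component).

F = (-2.1000, 0.3000, 0.0000)
τ = (-0.0500, 0.2000, -0.0600)

Δv = v₁−v₀ = (-0.00840000, 0.00120000, 0.00000000)
m·(v₁−v₀)/dt = (-2.1000, 0.3000, 0.0000)
ω₁ − ω₀ = (-0.03800000, 0.05520000, -0.00933333)
I·α + gyro = (-0.0500, 0.2000, -0.0600)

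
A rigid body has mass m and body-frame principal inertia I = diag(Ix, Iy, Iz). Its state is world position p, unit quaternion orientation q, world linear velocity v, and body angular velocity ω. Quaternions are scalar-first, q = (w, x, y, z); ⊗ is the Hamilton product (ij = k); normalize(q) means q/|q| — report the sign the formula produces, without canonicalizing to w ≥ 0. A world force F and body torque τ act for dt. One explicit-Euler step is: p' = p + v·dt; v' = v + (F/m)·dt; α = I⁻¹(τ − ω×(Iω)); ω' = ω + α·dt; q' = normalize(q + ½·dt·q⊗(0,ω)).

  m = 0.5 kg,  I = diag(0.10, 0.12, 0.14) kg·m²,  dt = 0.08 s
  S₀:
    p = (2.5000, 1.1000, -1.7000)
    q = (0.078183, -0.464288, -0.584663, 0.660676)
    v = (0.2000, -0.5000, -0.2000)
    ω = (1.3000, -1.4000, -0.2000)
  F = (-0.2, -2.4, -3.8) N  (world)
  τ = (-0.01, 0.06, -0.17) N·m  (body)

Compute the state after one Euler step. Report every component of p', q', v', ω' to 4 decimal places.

(τ − ω×Iω)/I = (-0.1560, 0.4133, -0.9543)
ω + α·dt = (1.2875, -1.3669, -0.2763)
Hamilton product q⊗(0,ω) = (-0.0828186, 1.1435169, 0.6565650, 1.3944285)
updated quaternion q' = (0.0747, -0.4173, -0.5568, 0.7143)
a = (-0.4000, -4.8000, -7.6000)
p + v·dt = (2.5160, 1.0600, -1.7160)
v + (F/m)dt = (0.1680, -0.8840, -0.8080)

p' = (2.5160, 1.0600, -1.7160)
q' = (0.0747, -0.4173, -0.5568, 0.7143)
v' = (0.1680, -0.8840, -0.8080)
ω' = (1.2875, -1.3669, -0.2763)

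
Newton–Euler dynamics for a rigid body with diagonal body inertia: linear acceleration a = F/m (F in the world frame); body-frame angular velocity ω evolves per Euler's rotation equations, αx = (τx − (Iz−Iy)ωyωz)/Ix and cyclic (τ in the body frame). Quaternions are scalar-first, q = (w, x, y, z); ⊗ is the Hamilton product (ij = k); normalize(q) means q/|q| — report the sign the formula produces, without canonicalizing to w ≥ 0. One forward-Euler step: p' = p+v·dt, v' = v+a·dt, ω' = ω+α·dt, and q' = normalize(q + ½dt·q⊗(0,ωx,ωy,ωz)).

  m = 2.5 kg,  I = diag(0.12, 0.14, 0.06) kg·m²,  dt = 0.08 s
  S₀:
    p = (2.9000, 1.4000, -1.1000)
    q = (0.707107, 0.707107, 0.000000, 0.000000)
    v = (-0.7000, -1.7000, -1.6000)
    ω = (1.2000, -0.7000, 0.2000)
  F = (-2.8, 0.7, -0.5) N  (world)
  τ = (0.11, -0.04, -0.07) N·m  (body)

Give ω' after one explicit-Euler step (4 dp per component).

ω' = (1.2659, -0.7311, 0.1291)

precession coupling ω×(Iω) = (0.0112, 0.0144, -0.0168)
(τ − ω×Iω)/I = (0.8233, -0.3886, -0.8867)
ω + α·dt = (1.2659, -0.7311, 0.1291)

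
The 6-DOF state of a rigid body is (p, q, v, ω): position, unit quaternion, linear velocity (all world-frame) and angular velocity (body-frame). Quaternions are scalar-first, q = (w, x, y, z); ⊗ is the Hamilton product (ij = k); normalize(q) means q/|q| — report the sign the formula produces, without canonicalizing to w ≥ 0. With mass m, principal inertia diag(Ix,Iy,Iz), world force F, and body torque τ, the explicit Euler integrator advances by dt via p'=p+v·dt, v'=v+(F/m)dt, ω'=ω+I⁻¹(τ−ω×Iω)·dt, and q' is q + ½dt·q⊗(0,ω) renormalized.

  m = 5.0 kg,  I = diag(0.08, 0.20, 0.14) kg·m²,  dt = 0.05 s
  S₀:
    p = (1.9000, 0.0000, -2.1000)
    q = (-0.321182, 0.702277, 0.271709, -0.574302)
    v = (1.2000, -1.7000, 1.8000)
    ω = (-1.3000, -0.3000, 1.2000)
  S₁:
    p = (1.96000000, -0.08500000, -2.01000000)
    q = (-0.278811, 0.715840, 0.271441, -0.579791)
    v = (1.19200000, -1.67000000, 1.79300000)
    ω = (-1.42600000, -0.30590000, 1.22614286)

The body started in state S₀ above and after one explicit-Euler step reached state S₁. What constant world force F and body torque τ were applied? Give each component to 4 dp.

Δω = ω₁−ω₀ = (-0.12600000, -0.00590000, 0.02614286)
precession coupling = (0.0216, 0.0936, 0.0468)
applied torque τ = (-0.1800, 0.0700, 0.1200)
Δv = v₁−v₀ = (-0.00800000, 0.03000000, -0.00700000)
applied force F = (-0.8000, 3.0000, -0.7000)

F = (-0.8000, 3.0000, -0.7000)
τ = (-0.1800, 0.0700, 0.1200)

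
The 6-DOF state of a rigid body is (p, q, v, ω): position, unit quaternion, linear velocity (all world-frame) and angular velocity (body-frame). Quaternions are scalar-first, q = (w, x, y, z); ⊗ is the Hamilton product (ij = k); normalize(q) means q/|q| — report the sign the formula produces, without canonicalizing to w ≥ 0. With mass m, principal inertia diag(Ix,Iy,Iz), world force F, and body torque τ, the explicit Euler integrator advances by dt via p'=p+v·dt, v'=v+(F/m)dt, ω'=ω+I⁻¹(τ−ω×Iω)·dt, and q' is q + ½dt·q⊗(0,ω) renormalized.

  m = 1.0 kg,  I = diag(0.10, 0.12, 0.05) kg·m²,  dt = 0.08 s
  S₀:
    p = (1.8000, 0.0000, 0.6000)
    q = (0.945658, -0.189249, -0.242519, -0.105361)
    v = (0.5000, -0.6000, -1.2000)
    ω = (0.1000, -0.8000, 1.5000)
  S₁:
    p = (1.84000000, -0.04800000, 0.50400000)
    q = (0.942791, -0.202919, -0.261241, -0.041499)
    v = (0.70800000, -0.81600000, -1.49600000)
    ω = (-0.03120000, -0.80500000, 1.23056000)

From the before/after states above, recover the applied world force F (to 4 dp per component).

F = (2.6000, -2.7000, -3.7000)

v₁ − v₀ = (0.20800000, -0.21600000, -0.29600000)
m·(v₁−v₀)/dt = (2.6000, -2.7000, -3.7000)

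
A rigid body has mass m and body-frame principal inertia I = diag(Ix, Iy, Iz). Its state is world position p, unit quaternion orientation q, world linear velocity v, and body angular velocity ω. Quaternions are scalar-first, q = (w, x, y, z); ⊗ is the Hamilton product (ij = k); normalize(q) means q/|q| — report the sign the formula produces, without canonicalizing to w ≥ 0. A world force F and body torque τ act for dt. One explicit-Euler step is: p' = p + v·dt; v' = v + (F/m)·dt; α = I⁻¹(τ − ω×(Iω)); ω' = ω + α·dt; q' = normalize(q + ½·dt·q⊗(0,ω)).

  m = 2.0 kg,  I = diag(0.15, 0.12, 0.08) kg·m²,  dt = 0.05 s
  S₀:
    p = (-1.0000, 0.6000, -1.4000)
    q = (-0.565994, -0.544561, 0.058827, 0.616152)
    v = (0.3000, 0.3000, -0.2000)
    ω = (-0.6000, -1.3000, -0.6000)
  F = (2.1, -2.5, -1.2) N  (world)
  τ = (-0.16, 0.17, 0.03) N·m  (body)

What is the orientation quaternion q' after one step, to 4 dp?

q' = (-0.5626, -0.5165, 0.0598, 0.6427)

q⊗(0,ω) = (0.1194297, 1.1052978, 0.0393644, 1.0828219)
updated quaternion q' = (-0.5626, -0.5165, 0.0598, 0.6427)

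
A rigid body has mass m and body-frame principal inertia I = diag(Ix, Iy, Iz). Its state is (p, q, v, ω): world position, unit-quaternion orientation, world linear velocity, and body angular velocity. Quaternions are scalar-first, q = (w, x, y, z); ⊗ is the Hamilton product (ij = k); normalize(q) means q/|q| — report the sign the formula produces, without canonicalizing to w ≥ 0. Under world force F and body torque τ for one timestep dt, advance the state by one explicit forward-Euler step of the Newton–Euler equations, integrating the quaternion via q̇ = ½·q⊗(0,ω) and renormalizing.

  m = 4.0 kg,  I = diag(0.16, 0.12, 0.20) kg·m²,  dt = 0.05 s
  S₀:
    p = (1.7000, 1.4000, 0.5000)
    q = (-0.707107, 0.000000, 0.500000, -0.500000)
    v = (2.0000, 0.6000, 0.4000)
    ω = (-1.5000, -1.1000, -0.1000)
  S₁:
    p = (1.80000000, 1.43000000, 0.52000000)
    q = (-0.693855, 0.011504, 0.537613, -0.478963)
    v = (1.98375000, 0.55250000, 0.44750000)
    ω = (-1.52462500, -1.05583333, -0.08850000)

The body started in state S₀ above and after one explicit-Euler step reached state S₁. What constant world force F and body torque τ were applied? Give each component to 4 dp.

F = (-1.3000, -3.8000, 3.8000)
τ = (-0.0700, 0.1000, -0.0200)

Δω = ω₁−ω₀ = (-0.02462500, 0.04416667, 0.01150000)
precession coupling = (0.0088, -0.0060, -0.0660)
applied torque τ = (-0.0700, 0.1000, -0.0200)
velocity change Δv = (-0.01625000, -0.04750000, 0.04750000)
applied force F = (-1.3000, -3.8000, 3.8000)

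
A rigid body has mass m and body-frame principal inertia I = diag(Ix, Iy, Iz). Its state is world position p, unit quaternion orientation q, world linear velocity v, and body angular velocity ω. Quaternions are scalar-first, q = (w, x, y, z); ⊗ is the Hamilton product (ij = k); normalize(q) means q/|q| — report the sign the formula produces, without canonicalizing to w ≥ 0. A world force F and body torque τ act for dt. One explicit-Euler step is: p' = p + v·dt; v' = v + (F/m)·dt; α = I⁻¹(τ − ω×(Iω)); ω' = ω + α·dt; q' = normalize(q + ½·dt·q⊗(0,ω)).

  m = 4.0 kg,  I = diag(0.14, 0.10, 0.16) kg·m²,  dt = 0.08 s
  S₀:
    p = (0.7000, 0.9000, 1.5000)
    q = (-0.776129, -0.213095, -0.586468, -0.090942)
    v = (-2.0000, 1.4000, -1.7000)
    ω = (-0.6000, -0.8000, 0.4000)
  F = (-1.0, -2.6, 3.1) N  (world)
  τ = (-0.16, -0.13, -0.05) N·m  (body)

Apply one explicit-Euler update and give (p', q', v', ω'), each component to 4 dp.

p' = (0.5400, 1.0120, 1.3640)
q' = (-0.7978, -0.2066, -0.5555, -0.1105)
v' = (-2.0200, 1.3480, -1.6380)
ω' = (-0.6805, -0.9078, 0.3846)

(τ − ω×Iω)/I = (-1.0057, -1.3480, -0.1925)
new body rate ω' = (-0.6805, -0.9078, 0.3846)
2q̇ = q⊗(0,ω) = (-0.5606546, 0.1583366, 0.7607064, -0.4918564)
updated quaternion q' = (-0.7978, -0.2066, -0.5555, -0.1105)
p' = p + v·dt = (0.5400, 1.0120, 1.3640)
v + (F/m)dt = (-2.0200, 1.3480, -1.6380)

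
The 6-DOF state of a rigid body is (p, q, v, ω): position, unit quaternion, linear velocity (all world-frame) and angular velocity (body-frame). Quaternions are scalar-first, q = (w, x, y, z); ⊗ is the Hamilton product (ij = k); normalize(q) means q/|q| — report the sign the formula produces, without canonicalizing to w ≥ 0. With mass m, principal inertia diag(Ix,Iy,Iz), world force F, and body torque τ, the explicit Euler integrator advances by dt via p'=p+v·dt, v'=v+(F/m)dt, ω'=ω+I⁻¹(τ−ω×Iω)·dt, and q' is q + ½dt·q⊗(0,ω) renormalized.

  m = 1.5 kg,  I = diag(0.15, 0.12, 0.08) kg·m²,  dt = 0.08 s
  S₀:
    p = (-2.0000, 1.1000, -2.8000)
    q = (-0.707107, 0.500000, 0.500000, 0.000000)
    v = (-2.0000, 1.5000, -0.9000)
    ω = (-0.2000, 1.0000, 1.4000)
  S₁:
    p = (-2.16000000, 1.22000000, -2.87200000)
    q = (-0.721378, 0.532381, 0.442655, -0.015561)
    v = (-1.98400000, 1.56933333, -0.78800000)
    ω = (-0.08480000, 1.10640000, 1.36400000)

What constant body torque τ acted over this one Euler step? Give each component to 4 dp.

Δω = ω₁−ω₀ = (0.11520000, 0.10640000, -0.03600000)
applied torque τ = (0.1600, 0.1400, -0.0300)

τ = (0.1600, 0.1400, -0.0300)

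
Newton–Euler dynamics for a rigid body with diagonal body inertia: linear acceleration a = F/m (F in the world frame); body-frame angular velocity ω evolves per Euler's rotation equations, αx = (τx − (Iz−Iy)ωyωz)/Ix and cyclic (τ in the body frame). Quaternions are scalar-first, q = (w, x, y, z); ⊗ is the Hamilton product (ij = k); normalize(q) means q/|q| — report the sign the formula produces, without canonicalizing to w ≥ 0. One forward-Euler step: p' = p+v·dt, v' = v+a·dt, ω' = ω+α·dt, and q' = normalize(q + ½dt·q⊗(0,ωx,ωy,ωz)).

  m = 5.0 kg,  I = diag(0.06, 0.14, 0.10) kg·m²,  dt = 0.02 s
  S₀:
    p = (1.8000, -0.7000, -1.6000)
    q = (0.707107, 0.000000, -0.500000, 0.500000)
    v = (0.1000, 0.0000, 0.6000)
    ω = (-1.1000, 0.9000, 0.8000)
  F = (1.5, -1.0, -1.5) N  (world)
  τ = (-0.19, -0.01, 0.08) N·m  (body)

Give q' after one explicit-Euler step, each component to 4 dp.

q' = (0.7075, -0.0163, -0.4991, 0.5001)

q⊗(0,ω) = (0.0500000, -1.6278177, 0.0863963, 0.0156856)
q + ½dt·q⊗(0,ω), renormalized = (0.7075, -0.0163, -0.4991, 0.5001)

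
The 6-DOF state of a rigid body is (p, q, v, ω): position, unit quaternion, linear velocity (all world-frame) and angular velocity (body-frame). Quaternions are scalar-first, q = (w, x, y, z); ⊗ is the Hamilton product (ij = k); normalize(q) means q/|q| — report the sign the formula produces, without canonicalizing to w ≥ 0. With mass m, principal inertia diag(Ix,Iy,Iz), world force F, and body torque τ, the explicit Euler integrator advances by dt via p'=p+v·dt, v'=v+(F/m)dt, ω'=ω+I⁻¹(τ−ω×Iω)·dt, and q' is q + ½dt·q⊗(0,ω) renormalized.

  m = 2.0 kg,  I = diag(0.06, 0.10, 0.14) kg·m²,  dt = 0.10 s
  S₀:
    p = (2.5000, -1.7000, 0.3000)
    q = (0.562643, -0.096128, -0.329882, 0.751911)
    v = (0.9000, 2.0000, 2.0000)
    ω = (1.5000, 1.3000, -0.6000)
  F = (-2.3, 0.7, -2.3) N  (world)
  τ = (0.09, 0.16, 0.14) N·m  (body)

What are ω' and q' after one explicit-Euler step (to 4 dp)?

(τ − ω×Iω)/I = (2.0200, 0.8800, 0.4429)
ω' = ω + α·dt = (1.7020, 1.3880, -0.5557)
q⊗(0,ω) = (1.0241852, 0.0644094, 1.8016256, 0.0322708)
q + ½dt·q⊗(0,ω), renormalized = (0.6106, -0.0924, -0.2385, 0.7495)

ω' = (1.7020, 1.3880, -0.5557)
q' = (0.6106, -0.0924, -0.2385, 0.7495)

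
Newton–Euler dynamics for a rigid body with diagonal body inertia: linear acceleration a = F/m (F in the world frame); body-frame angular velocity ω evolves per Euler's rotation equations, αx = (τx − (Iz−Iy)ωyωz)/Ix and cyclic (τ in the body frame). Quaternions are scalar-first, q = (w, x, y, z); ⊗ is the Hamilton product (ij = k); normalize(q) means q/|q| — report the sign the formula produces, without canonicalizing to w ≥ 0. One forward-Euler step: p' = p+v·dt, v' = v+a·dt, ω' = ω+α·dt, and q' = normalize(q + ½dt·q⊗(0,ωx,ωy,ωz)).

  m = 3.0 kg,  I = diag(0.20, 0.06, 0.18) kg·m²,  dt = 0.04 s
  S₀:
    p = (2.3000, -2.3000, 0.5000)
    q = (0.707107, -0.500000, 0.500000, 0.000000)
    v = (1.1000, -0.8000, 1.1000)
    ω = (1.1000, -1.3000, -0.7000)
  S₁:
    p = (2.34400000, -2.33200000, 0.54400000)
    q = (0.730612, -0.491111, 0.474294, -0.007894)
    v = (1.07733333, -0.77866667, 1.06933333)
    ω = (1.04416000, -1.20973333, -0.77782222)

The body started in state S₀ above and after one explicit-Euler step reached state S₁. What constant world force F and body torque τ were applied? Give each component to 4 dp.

Δv = v₁−v₀ = (-0.02266667, 0.02133333, -0.03066667)
m·(v₁−v₀)/dt = (-1.7000, 1.6000, -2.3000)
ω₁ − ω₀ = (-0.05584000, 0.09026667, -0.07782222)
gyro term ω₀×Iω₀ = (0.1092, -0.0154, 0.2002)
I·α + gyro = (-0.1700, 0.1200, -0.1500)

F = (-1.7000, 1.6000, -2.3000)
τ = (-0.1700, 0.1200, -0.1500)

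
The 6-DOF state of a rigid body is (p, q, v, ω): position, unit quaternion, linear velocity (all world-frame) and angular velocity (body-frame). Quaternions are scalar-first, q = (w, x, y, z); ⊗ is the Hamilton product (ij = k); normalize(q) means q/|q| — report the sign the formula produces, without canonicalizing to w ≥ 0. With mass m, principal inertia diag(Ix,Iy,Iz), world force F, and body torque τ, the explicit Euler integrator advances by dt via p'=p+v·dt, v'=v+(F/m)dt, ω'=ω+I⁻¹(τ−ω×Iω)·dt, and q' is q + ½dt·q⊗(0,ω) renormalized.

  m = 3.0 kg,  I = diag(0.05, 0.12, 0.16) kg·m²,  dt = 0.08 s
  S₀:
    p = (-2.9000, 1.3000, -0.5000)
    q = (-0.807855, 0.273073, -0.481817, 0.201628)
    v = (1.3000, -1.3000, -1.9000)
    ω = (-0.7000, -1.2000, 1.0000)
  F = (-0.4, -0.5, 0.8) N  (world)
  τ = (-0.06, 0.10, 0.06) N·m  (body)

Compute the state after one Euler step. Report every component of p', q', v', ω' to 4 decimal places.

p' = (-2.7960, 1.1960, -0.6520)
q' = (-0.8295, 0.2854, -0.4585, 0.1424)
v' = (1.2893, -1.3133, -1.8787)
ω' = (-0.7192, -1.1847, 1.0006)

linear accel F/m = (-0.1333, -0.1667, 0.2667)
p' = p + v·dt = (-2.7960, 1.1960, -0.6520)
new velocity v' = (1.2893, -1.3133, -1.8787)
precession coupling ω×(Iω) = (-0.0480, 0.0770, 0.0588)
(τ − ω×Iω)/I = (-0.2400, 0.1917, 0.0075)
ω + α·dt = (-0.7192, -1.1847, 1.0006)
Hamilton product q⊗(0,ω) = (-0.5886573, 0.3256351, 0.5552134, -1.4728145)
q' = normalize(q + ½dt·q⊗(0,ω)) = (-0.8295, 0.2854, -0.4585, 0.1424)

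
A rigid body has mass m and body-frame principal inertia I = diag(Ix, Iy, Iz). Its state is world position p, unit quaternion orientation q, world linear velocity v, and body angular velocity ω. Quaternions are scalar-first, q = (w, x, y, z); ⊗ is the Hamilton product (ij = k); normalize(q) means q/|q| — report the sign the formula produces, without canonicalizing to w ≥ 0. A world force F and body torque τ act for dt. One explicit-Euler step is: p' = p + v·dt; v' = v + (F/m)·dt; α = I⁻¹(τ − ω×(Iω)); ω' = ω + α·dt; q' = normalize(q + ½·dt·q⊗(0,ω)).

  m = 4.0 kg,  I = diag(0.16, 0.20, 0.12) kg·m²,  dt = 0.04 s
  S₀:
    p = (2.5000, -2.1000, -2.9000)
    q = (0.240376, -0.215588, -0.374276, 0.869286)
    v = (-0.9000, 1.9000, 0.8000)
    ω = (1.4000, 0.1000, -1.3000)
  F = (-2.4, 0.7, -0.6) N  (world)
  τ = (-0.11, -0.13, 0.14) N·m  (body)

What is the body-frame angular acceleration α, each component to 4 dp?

gyro term ω×Iω = (0.0104, -0.0728, 0.0056)
angular accel α = (-0.7525, -0.2860, 1.1200)

α = (-0.7525, -0.2860, 1.1200)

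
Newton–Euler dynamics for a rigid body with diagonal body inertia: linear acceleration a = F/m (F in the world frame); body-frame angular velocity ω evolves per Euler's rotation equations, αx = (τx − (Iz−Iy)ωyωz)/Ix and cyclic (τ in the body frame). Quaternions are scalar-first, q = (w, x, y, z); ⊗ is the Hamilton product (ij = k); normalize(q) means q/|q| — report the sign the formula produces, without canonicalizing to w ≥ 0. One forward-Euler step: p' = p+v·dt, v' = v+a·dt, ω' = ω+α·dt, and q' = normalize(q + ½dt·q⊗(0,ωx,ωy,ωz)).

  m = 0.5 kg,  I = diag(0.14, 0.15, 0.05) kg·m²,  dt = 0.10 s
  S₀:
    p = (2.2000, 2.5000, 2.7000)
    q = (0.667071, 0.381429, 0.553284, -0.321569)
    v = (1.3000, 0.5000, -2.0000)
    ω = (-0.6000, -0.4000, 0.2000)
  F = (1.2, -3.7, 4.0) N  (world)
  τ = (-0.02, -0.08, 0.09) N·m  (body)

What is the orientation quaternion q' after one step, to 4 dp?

q' = (0.6923, 0.3603, 0.5454, -0.3057)

Hamilton product q⊗(0,ω) = (0.5144848, -0.4182134, -0.1501728, 0.3128130)
q' = normalize(q + ½dt·q⊗(0,ω)) = (0.6923, 0.3603, 0.5454, -0.3057)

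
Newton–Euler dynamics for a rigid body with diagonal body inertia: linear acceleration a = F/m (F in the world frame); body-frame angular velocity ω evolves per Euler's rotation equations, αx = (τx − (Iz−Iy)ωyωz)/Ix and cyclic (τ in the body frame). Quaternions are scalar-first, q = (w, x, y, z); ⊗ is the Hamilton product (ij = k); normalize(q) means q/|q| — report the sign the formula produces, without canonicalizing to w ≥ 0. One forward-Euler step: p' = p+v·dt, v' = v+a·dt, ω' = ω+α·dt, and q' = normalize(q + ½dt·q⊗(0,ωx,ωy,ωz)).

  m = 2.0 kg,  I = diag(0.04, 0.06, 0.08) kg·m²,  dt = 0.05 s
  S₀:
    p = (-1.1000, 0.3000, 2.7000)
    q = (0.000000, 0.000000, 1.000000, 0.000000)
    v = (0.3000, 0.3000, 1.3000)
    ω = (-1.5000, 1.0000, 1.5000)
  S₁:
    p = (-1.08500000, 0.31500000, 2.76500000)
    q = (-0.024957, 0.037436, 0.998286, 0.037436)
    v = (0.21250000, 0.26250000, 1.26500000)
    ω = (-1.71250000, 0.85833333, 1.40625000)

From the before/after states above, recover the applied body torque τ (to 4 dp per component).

rate change Δω = (-0.21250000, -0.14166667, -0.09375000)
precession coupling = (0.0300, 0.0900, -0.0300)
applied torque τ = (-0.1400, -0.0800, -0.1800)

τ = (-0.1400, -0.0800, -0.1800)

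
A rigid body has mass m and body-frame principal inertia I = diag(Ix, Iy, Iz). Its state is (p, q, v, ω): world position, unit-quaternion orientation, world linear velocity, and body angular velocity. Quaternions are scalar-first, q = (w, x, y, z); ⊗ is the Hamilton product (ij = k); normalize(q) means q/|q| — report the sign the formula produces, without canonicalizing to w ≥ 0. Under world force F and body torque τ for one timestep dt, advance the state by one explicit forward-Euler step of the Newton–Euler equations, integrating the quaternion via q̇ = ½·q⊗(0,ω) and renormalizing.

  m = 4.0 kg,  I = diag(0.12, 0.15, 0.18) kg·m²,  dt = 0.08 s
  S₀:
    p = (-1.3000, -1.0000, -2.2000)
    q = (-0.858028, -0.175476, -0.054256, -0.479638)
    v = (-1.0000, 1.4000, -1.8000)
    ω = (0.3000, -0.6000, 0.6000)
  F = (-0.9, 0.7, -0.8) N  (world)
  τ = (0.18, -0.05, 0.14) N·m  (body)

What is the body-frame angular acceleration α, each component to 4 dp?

ω×(Iω) gyroscopic = (-0.0108, -0.0108, -0.0054)
angular accel α = (1.5900, -0.2613, 0.8078)

α = (1.5900, -0.2613, 0.8078)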